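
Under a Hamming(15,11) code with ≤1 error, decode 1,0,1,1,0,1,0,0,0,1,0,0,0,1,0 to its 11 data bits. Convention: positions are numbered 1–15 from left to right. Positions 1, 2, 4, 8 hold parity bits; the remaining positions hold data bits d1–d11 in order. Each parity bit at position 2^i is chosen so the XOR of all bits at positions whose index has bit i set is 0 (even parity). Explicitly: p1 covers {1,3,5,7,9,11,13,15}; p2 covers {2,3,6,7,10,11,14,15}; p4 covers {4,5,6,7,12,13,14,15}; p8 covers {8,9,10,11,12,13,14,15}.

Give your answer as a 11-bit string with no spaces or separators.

10100100010

s1 (pos 1,3,5,7,9,11,13,15): 1⊕1⊕0⊕0⊕0⊕0⊕0⊕0 = 0
s2 (pos 2,3,6,7,10,11,14,15): 0⊕1⊕1⊕0⊕1⊕0⊕1⊕0 = 0
s4 (pos 4,5,6,7,12,13,14,15): 1⊕0⊕1⊕0⊕0⊕0⊕1⊕0 = 1
s8 (pos 8,9,10,11,12,13,14,15): 0⊕0⊕1⊕0⊕0⊕0⊕1⊕0 = 0
Syndrome s8…s1 = 0100 → error at position 4.
Flip position 4: 101101000100010 → 101001000100010
Read data bits from positions 3,5,6,7,9,10,11,12,13,14,15: 10100100010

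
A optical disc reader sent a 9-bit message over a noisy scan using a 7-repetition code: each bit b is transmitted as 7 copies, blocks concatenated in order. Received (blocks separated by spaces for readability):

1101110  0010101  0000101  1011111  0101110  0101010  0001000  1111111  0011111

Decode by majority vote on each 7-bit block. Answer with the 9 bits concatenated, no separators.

Block 1 (1101110): 5 ones → 1
Block 2 (0010101): 3 ones → 0
Block 3 (0000101): 2 ones → 0
Block 4 (1011111): 6 ones → 1
Block 5 (0101110): 4 ones → 1
Block 6 (0101010): 3 ones → 0
Block 7 (0001000): 1 one → 0
Block 8 (1111111): 7 ones → 1
Block 9 (0011111): 5 ones → 1

100110011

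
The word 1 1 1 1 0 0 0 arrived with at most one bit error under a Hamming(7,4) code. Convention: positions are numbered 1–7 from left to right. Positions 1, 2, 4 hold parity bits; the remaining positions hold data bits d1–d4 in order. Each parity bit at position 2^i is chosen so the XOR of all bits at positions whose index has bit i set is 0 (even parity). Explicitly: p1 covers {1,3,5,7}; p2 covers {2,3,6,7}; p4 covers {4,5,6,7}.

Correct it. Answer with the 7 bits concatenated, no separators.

1110000

s1 (pos 1,3,5,7): 1⊕1⊕0⊕0 = 0
s2 (pos 2,3,6,7): 1⊕1⊕0⊕0 = 0
s4 (pos 4,5,6,7): 1⊕0⊕0⊕0 = 1
Syndrome s4…s1 = 100 → error at position 4.
Flip position 4: 1111000 → 1110000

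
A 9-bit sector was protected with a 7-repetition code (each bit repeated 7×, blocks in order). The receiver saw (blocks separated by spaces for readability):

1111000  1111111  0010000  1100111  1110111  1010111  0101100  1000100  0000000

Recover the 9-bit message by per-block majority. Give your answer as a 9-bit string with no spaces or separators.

110111000

Block 1 (1111000): 4 ones → 1
Block 2 (1111111): 7 ones → 1
Block 3 (0010000): 1 one → 0
Block 4 (1100111): 5 ones → 1
Block 5 (1110111): 6 ones → 1
Block 6 (1010111): 5 ones → 1
Block 7 (0101100): 3 ones → 0
Block 8 (1000100): 2 ones → 0
Block 9 (0000000): 0 ones → 0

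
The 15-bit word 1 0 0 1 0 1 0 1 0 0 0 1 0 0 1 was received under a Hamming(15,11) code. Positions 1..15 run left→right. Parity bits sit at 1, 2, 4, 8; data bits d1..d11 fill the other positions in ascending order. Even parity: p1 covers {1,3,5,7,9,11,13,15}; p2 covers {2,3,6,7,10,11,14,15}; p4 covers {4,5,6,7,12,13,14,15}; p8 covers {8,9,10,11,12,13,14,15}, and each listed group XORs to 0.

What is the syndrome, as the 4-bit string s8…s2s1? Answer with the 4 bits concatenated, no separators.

1000

s1 (pos 1,3,5,7,9,11,13,15): 1⊕0⊕0⊕0⊕0⊕0⊕0⊕1 = 0
s2 (pos 2,3,6,7,10,11,14,15): 0⊕0⊕1⊕0⊕0⊕0⊕0⊕1 = 0
s4 (pos 4,5,6,7,12,13,14,15): 1⊕0⊕1⊕0⊕1⊕0⊕0⊕1 = 0
s8 (pos 8,9,10,11,12,13,14,15): 1⊕0⊕0⊕0⊕1⊕0⊕0⊕1 = 1
Syndrome s8…s1 = 1000 → error at position 8.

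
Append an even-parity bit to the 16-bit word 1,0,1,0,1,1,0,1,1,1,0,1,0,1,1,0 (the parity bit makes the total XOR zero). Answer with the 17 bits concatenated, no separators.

10101101110101100

XOR of the 16 data bits: 1⊕0⊕1⊕0⊕1⊕1⊕0⊕1⊕1⊕1⊕0⊕1⊕0⊕1⊕1⊕0 = 0
Parity bit = 0 (so all 17 bits XOR to 0).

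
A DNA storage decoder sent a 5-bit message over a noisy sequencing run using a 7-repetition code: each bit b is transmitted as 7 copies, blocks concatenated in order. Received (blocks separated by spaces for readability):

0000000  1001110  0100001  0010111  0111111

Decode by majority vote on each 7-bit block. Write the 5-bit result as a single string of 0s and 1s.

01011

Block 1 (0000000): 0 ones → 0
Block 2 (1001110): 4 ones → 1
Block 3 (0100001): 2 ones → 0
Block 4 (0010111): 4 ones → 1
Block 5 (0111111): 6 ones → 1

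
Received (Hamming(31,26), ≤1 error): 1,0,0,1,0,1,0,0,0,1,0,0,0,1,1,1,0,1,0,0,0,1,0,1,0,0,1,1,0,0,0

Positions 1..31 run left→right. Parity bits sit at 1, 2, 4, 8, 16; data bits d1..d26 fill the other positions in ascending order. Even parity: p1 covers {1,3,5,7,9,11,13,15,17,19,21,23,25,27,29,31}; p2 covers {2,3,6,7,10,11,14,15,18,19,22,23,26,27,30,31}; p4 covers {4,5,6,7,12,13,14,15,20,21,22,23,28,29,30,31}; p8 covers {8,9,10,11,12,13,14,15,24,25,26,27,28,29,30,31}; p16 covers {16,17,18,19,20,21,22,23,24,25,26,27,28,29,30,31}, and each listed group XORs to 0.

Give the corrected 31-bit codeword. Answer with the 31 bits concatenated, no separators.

1011010001000111010001010011000

s1 (pos 1,3,5,7,9,11,13,15,17,19,21,23,25,27,29,31): 1⊕0⊕0⊕0⊕0⊕0⊕0⊕1⊕0⊕0⊕0⊕0⊕0⊕1⊕0⊕0 = 1
s2 (pos 2,3,6,7,10,11,14,15,18,19,22,23,26,27,30,31): 0⊕0⊕1⊕0⊕1⊕0⊕1⊕1⊕1⊕0⊕1⊕0⊕0⊕1⊕0⊕0 = 1
s4 (pos 4,5,6,7,12,13,14,15,20,21,22,23,28,29,30,31): 1⊕0⊕1⊕0⊕0⊕0⊕1⊕1⊕0⊕0⊕1⊕0⊕1⊕0⊕0⊕0 = 0
s8 (pos 8,9,10,11,12,13,14,15,24,25,26,27,28,29,30,31): 0⊕0⊕1⊕0⊕0⊕0⊕1⊕1⊕1⊕0⊕0⊕1⊕1⊕0⊕0⊕0 = 0
s16 (pos 16,17,18,19,20,21,22,23,24,25,26,27,28,29,30,31): 1⊕0⊕1⊕0⊕0⊕0⊕1⊕0⊕1⊕0⊕0⊕1⊕1⊕0⊕0⊕0 = 0
Syndrome s16…s1 = 00011 → error at position 3.
Flip position 3: 1001010001000111010001010011000 → 1011010001000111010001010011000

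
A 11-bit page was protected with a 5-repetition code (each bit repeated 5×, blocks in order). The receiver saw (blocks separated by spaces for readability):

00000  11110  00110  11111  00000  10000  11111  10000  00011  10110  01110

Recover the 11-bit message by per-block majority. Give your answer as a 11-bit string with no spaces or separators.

Block 1 (00000): 0 ones → 0
Block 2 (11110): 4 ones → 1
Block 3 (00110): 2 ones → 0
Block 4 (11111): 5 ones → 1
Block 5 (00000): 0 ones → 0
Block 6 (10000): 1 one → 0
Block 7 (11111): 5 ones → 1
Block 8 (10000): 1 one → 0
Block 9 (00011): 2 ones → 0
Block 10 (10110): 3 ones → 1
Block 11 (01110): 3 ones → 1

01010010011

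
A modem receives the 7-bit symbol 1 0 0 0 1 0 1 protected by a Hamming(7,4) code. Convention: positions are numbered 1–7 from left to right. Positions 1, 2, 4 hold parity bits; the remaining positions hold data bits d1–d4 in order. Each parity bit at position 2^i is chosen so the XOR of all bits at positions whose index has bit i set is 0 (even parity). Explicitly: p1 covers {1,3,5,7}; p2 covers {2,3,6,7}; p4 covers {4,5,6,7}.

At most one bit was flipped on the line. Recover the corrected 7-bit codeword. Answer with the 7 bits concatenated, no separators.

s1 (pos 1,3,5,7): 1⊕0⊕1⊕1 = 1
s2 (pos 2,3,6,7): 0⊕0⊕0⊕1 = 1
s4 (pos 4,5,6,7): 0⊕1⊕0⊕1 = 0
Syndrome s4…s1 = 011 → error at position 3.
Flip position 3: 1000101 → 1010101

1010101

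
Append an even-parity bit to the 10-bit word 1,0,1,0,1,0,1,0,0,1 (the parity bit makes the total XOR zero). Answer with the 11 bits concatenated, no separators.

10101010011

XOR of the 10 data bits: 1⊕0⊕1⊕0⊕1⊕0⊕1⊕0⊕0⊕1 = 1
Parity bit = 1 (so all 11 bits XOR to 0).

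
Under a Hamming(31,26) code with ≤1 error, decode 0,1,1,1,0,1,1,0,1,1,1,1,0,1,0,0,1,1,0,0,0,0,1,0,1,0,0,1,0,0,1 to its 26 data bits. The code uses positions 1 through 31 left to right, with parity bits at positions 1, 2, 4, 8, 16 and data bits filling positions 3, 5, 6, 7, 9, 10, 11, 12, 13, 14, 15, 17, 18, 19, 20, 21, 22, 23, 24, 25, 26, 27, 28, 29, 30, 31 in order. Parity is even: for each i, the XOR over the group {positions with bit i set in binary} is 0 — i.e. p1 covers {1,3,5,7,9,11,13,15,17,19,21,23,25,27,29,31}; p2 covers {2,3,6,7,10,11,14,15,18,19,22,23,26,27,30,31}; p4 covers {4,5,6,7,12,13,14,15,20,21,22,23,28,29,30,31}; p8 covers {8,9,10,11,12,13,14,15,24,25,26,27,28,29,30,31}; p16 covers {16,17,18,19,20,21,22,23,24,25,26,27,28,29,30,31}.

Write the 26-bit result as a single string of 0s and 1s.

s1 (pos 1,3,5,7,9,11,13,15,17,19,21,23,25,27,29,31): 0⊕1⊕0⊕1⊕1⊕1⊕0⊕0⊕1⊕0⊕0⊕1⊕1⊕0⊕0⊕1 = 0
s2 (pos 2,3,6,7,10,11,14,15,18,19,22,23,26,27,30,31): 1⊕1⊕1⊕1⊕1⊕1⊕1⊕0⊕1⊕0⊕0⊕1⊕0⊕0⊕0⊕1 = 0
s4 (pos 4,5,6,7,12,13,14,15,20,21,22,23,28,29,30,31): 1⊕0⊕1⊕1⊕1⊕0⊕1⊕0⊕0⊕0⊕0⊕1⊕1⊕0⊕0⊕1 = 0
s8 (pos 8,9,10,11,12,13,14,15,24,25,26,27,28,29,30,31): 0⊕1⊕1⊕1⊕1⊕0⊕1⊕0⊕0⊕1⊕0⊕0⊕1⊕0⊕0⊕1 = 0
s16 (pos 16,17,18,19,20,21,22,23,24,25,26,27,28,29,30,31): 0⊕1⊕1⊕0⊕0⊕0⊕0⊕1⊕0⊕1⊕0⊕0⊕1⊕0⊕0⊕1 = 0
Syndrome s16…s1 = 00000 → no error.
Read data bits from positions 3,5,6,7,9,10,11,12,13,14,15,17,18,19,20,21,22,23,24,25,26,27,28,29,30,31: 10111111010110000101001001

10111111010110000101001001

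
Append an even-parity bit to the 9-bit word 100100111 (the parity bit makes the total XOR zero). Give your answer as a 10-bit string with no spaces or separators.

1001001111

XOR of the 9 data bits: 1⊕0⊕0⊕1⊕0⊕0⊕1⊕1⊕1 = 1
Parity bit = 1 (so all 10 bits XOR to 0).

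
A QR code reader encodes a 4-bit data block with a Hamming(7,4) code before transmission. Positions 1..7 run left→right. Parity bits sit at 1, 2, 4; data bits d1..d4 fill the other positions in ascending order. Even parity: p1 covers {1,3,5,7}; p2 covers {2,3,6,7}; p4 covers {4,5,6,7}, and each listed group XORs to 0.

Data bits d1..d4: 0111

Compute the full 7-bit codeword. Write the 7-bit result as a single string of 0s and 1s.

0001111

Place data at non-parity positions: p1 p2 0 p4 1 1 1
p1 (pos 1,3,5,7): XOR of data positions = 0⊕1⊕1 = 0
p2 (pos 2,3,6,7): XOR of data positions = 0⊕1⊕1 = 0
p4 (pos 4,5,6,7): XOR of data positions = 1⊕1⊕1 = 1
Codeword: 0001111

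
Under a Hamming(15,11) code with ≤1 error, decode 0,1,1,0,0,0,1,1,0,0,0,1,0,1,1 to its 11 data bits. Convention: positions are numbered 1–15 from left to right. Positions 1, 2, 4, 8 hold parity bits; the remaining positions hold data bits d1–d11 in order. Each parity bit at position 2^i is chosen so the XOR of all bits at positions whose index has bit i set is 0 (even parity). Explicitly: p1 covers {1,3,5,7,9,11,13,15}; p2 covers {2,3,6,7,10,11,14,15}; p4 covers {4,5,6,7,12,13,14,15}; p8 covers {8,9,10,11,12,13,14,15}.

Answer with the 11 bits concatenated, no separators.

00010001011

s1 (pos 1,3,5,7,9,11,13,15): 0⊕1⊕0⊕1⊕0⊕0⊕0⊕1 = 1
s2 (pos 2,3,6,7,10,11,14,15): 1⊕1⊕0⊕1⊕0⊕0⊕1⊕1 = 1
s4 (pos 4,5,6,7,12,13,14,15): 0⊕0⊕0⊕1⊕1⊕0⊕1⊕1 = 0
s8 (pos 8,9,10,11,12,13,14,15): 1⊕0⊕0⊕0⊕1⊕0⊕1⊕1 = 0
Syndrome s8…s1 = 0011 → error at position 3.
Flip position 3: 011000110001011 → 010000110001011
Read data bits from positions 3,5,6,7,9,10,11,12,13,14,15: 00010001011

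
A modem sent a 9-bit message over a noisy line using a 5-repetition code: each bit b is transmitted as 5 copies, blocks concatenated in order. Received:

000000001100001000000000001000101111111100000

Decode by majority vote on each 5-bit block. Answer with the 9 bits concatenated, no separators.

Block 1 (00000): 0 ones → 0
Block 2 (00011): 2 ones → 0
Block 3 (00001): 1 one → 0
Block 4 (00000): 0 ones → 0
Block 5 (00000): 0 ones → 0
Block 6 (01000): 1 one → 0
Block 7 (10111): 4 ones → 1
Block 8 (11111): 5 ones → 1
Block 9 (00000): 0 ones → 0

000000110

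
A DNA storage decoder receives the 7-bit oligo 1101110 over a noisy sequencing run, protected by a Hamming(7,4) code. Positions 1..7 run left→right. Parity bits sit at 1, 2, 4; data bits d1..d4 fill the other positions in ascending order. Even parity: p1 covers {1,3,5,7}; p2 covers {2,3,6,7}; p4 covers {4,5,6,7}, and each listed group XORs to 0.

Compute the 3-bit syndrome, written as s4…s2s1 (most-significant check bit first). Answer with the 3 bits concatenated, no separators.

s1 (pos 1,3,5,7): 1⊕0⊕1⊕0 = 0
s2 (pos 2,3,6,7): 1⊕0⊕1⊕0 = 0
s4 (pos 4,5,6,7): 1⊕1⊕1⊕0 = 1
Syndrome s4…s1 = 100 → error at position 4.

100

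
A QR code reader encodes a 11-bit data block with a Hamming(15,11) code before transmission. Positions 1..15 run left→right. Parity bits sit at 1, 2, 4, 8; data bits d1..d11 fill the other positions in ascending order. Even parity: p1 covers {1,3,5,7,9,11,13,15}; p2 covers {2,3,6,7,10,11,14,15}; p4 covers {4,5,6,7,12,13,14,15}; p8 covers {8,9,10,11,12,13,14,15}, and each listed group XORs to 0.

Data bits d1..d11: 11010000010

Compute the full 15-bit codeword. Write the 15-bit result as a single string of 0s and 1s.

111110110000010

Place data at non-parity positions: p1 p2 1 p4 1 0 1 p8 0 0 0 0 0 1 0
p1 (pos 1,3,5,7,9,11,13,15): XOR of data positions = 1⊕1⊕1⊕0⊕0⊕0⊕0 = 1
p2 (pos 2,3,6,7,10,11,14,15): XOR of data positions = 1⊕0⊕1⊕0⊕0⊕1⊕0 = 1
p4 (pos 4,5,6,7,12,13,14,15): XOR of data positions = 1⊕0⊕1⊕0⊕0⊕1⊕0 = 1
p8 (pos 8,9,10,11,12,13,14,15): XOR of data positions = 0⊕0⊕0⊕0⊕0⊕1⊕0 = 1
Codeword: 111110110000010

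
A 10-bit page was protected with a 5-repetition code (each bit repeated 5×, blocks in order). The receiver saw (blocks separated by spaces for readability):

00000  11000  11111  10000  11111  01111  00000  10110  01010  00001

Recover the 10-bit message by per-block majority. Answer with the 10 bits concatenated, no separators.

0010110100

Block 1 (00000): 0 ones → 0
Block 2 (11000): 2 ones → 0
Block 3 (11111): 5 ones → 1
Block 4 (10000): 1 one → 0
Block 5 (11111): 5 ones → 1
Block 6 (01111): 4 ones → 1
Block 7 (00000): 0 ones → 0
Block 8 (10110): 3 ones → 1
Block 9 (01010): 2 ones → 0
Block 10 (00001): 1 one → 0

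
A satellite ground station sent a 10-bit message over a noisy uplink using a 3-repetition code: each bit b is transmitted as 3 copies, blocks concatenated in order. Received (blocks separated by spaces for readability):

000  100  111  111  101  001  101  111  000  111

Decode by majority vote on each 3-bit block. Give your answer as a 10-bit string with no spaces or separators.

Block 1 (000): 0 ones → 0
Block 2 (100): 1 one → 0
Block 3 (111): 3 ones → 1
Block 4 (111): 3 ones → 1
Block 5 (101): 2 ones → 1
Block 6 (001): 1 one → 0
Block 7 (101): 2 ones → 1
Block 8 (111): 3 ones → 1
Block 9 (000): 0 ones → 0
Block 10 (111): 3 ones → 1

0011101101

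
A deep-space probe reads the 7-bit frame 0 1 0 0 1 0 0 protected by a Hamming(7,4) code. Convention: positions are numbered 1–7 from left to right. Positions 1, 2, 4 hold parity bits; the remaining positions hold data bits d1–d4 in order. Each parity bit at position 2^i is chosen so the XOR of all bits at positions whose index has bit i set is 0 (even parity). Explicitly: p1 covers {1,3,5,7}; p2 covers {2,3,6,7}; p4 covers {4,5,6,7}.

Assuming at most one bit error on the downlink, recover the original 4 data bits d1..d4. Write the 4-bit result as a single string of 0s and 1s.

s1 (pos 1,3,5,7): 0⊕0⊕1⊕0 = 1
s2 (pos 2,3,6,7): 1⊕0⊕0⊕0 = 1
s4 (pos 4,5,6,7): 0⊕1⊕0⊕0 = 1
Syndrome s4…s1 = 111 → error at position 7.
Flip position 7: 0100100 → 0100101
Read data bits from positions 3,5,6,7: 0101

0101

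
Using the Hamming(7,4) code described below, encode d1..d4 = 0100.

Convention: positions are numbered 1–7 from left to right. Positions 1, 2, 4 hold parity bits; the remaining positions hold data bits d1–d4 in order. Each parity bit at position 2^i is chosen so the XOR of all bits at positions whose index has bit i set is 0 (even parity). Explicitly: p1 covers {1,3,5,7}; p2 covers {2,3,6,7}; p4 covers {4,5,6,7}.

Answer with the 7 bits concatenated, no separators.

Place data at non-parity positions: p1 p2 0 p4 1 0 0
p1 (pos 1,3,5,7): XOR of data positions = 0⊕1⊕0 = 1
p2 (pos 2,3,6,7): XOR of data positions = 0⊕0⊕0 = 0
p4 (pos 4,5,6,7): XOR of data positions = 1⊕0⊕0 = 1
Codeword: 1001100

1001100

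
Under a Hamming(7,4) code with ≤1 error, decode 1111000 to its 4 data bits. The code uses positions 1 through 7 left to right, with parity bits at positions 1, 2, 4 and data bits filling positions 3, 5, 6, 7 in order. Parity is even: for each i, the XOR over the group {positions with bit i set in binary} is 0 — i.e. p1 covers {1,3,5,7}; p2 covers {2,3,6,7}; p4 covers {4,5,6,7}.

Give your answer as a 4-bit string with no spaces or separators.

1000

s1 (pos 1,3,5,7): 1⊕1⊕0⊕0 = 0
s2 (pos 2,3,6,7): 1⊕1⊕0⊕0 = 0
s4 (pos 4,5,6,7): 1⊕0⊕0⊕0 = 1
Syndrome s4…s1 = 100 → error at position 4.
Flip position 4: 1111000 → 1110000
Read data bits from positions 3,5,6,7: 1000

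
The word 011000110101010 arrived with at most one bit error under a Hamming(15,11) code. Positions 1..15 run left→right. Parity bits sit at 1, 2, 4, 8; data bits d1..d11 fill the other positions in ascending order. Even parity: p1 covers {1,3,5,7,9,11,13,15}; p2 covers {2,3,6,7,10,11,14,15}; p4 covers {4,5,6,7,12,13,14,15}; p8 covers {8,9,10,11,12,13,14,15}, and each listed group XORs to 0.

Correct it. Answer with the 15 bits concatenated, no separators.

s1 (pos 1,3,5,7,9,11,13,15): 0⊕1⊕0⊕1⊕0⊕0⊕0⊕0 = 0
s2 (pos 2,3,6,7,10,11,14,15): 1⊕1⊕0⊕1⊕1⊕0⊕1⊕0 = 1
s4 (pos 4,5,6,7,12,13,14,15): 0⊕0⊕0⊕1⊕1⊕0⊕1⊕0 = 1
s8 (pos 8,9,10,11,12,13,14,15): 1⊕0⊕1⊕0⊕1⊕0⊕1⊕0 = 0
Syndrome s8…s1 = 0110 → error at position 6.
Flip position 6: 011000110101010 → 011001110101010

011001110101010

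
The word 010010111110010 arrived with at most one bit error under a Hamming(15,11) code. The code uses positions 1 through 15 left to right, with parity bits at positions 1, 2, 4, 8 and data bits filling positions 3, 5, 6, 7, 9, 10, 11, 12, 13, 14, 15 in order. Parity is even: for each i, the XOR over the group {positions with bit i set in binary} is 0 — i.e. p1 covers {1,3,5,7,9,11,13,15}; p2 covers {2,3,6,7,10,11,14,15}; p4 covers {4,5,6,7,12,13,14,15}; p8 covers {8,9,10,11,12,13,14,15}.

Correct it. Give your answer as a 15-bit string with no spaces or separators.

010010111110000

s1 (pos 1,3,5,7,9,11,13,15): 0⊕0⊕1⊕1⊕1⊕1⊕0⊕0 = 0
s2 (pos 2,3,6,7,10,11,14,15): 1⊕0⊕0⊕1⊕1⊕1⊕1⊕0 = 1
s4 (pos 4,5,6,7,12,13,14,15): 0⊕1⊕0⊕1⊕0⊕0⊕1⊕0 = 1
s8 (pos 8,9,10,11,12,13,14,15): 1⊕1⊕1⊕1⊕0⊕0⊕1⊕0 = 1
Syndrome s8…s1 = 1110 → error at position 14.
Flip position 14: 010010111110010 → 010010111110000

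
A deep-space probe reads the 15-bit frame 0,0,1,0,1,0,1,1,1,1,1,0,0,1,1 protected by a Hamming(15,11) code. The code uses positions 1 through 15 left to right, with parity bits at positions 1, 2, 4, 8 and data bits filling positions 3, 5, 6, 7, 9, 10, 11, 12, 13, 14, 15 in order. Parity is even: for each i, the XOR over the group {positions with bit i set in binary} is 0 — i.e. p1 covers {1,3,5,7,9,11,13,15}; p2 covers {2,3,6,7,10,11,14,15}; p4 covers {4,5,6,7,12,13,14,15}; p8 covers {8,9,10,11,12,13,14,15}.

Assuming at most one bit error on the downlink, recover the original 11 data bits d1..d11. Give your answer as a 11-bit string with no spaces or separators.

11011110011

s1 (pos 1,3,5,7,9,11,13,15): 0⊕1⊕1⊕1⊕1⊕1⊕0⊕1 = 0
s2 (pos 2,3,6,7,10,11,14,15): 0⊕1⊕0⊕1⊕1⊕1⊕1⊕1 = 0
s4 (pos 4,5,6,7,12,13,14,15): 0⊕1⊕0⊕1⊕0⊕0⊕1⊕1 = 0
s8 (pos 8,9,10,11,12,13,14,15): 1⊕1⊕1⊕1⊕0⊕0⊕1⊕1 = 0
Syndrome s8…s1 = 0000 → no error.
Read data bits from positions 3,5,6,7,9,10,11,12,13,14,15: 11011110011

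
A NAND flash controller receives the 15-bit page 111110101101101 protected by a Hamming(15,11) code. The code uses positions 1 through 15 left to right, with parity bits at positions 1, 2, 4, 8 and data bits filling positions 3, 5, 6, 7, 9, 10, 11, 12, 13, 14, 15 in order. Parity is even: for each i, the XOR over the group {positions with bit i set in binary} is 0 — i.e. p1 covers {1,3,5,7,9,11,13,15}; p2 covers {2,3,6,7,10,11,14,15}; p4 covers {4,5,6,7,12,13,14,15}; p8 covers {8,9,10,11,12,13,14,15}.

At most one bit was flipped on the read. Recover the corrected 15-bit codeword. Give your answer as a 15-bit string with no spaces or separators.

111110101111101

s1 (pos 1,3,5,7,9,11,13,15): 1⊕1⊕1⊕1⊕1⊕0⊕1⊕1 = 1
s2 (pos 2,3,6,7,10,11,14,15): 1⊕1⊕0⊕1⊕1⊕0⊕0⊕1 = 1
s4 (pos 4,5,6,7,12,13,14,15): 1⊕1⊕0⊕1⊕1⊕1⊕0⊕1 = 0
s8 (pos 8,9,10,11,12,13,14,15): 0⊕1⊕1⊕0⊕1⊕1⊕0⊕1 = 1
Syndrome s8…s1 = 1011 → error at position 11.
Flip position 11: 111110101101101 → 111110101111101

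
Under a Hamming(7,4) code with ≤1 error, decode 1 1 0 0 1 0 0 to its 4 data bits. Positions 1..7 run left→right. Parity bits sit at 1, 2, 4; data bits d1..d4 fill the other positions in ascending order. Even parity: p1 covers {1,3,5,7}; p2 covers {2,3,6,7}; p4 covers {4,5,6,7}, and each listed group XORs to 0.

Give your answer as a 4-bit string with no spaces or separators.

s1 (pos 1,3,5,7): 1⊕0⊕1⊕0 = 0
s2 (pos 2,3,6,7): 1⊕0⊕0⊕0 = 1
s4 (pos 4,5,6,7): 0⊕1⊕0⊕0 = 1
Syndrome s4…s1 = 110 → error at position 6.
Flip position 6: 1100100 → 1100110
Read data bits from positions 3,5,6,7: 0110

0110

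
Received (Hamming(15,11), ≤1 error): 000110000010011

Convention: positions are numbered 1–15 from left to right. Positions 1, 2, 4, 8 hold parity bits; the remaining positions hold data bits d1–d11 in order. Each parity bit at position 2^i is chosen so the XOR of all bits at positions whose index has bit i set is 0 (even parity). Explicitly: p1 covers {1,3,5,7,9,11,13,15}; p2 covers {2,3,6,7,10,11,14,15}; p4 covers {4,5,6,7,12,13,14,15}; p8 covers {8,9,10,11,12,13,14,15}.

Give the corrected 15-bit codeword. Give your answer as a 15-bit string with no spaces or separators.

s1 (pos 1,3,5,7,9,11,13,15): 0⊕0⊕1⊕0⊕0⊕1⊕0⊕1 = 1
s2 (pos 2,3,6,7,10,11,14,15): 0⊕0⊕0⊕0⊕0⊕1⊕1⊕1 = 1
s4 (pos 4,5,6,7,12,13,14,15): 1⊕1⊕0⊕0⊕0⊕0⊕1⊕1 = 0
s8 (pos 8,9,10,11,12,13,14,15): 0⊕0⊕0⊕1⊕0⊕0⊕1⊕1 = 1
Syndrome s8…s1 = 1011 → error at position 11.
Flip position 11: 000110000010011 → 000110000000011

000110000000011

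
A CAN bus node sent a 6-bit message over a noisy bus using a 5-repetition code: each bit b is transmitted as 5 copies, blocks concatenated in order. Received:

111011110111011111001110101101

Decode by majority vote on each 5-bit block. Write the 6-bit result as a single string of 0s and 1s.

111111

Block 1 (11101): 4 ones → 1
Block 2 (11101): 4 ones → 1
Block 3 (11011): 4 ones → 1
Block 4 (11100): 3 ones → 1
Block 5 (11101): 4 ones → 1
Block 6 (01101): 3 ones → 1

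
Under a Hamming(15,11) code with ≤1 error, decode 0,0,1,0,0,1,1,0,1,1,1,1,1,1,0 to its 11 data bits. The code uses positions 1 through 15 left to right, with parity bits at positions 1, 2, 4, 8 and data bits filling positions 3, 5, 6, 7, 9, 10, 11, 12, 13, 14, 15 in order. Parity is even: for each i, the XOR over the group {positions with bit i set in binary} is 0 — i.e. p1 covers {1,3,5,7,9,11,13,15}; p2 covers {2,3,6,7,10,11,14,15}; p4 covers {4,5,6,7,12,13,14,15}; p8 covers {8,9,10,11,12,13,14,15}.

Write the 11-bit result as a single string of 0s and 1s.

11111111110

s1 (pos 1,3,5,7,9,11,13,15): 0⊕1⊕0⊕1⊕1⊕1⊕1⊕0 = 1
s2 (pos 2,3,6,7,10,11,14,15): 0⊕1⊕1⊕1⊕1⊕1⊕1⊕0 = 0
s4 (pos 4,5,6,7,12,13,14,15): 0⊕0⊕1⊕1⊕1⊕1⊕1⊕0 = 1
s8 (pos 8,9,10,11,12,13,14,15): 0⊕1⊕1⊕1⊕1⊕1⊕1⊕0 = 0
Syndrome s8…s1 = 0101 → error at position 5.
Flip position 5: 001001101111110 → 001011101111110
Read data bits from positions 3,5,6,7,9,10,11,12,13,14,15: 11111111110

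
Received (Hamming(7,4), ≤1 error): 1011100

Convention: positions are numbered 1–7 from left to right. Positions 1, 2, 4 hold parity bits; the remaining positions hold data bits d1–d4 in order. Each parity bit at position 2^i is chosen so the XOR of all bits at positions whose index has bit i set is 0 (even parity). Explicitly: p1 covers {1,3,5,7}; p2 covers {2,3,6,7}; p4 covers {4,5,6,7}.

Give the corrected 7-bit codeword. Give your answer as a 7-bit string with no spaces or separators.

1001100

s1 (pos 1,3,5,7): 1⊕1⊕1⊕0 = 1
s2 (pos 2,3,6,7): 0⊕1⊕0⊕0 = 1
s4 (pos 4,5,6,7): 1⊕1⊕0⊕0 = 0
Syndrome s4…s1 = 011 → error at position 3.
Flip position 3: 1011100 → 1001100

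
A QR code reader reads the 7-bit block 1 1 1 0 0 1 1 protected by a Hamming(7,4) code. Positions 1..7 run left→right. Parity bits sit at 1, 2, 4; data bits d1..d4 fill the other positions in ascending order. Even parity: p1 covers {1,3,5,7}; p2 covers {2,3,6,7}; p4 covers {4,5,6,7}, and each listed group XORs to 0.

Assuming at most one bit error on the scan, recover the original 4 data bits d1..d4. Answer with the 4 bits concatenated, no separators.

1011

s1 (pos 1,3,5,7): 1⊕1⊕0⊕1 = 1
s2 (pos 2,3,6,7): 1⊕1⊕1⊕1 = 0
s4 (pos 4,5,6,7): 0⊕0⊕1⊕1 = 0
Syndrome s4…s1 = 001 → error at position 1.
Flip position 1: 1110011 → 0110011
Read data bits from positions 3,5,6,7: 1011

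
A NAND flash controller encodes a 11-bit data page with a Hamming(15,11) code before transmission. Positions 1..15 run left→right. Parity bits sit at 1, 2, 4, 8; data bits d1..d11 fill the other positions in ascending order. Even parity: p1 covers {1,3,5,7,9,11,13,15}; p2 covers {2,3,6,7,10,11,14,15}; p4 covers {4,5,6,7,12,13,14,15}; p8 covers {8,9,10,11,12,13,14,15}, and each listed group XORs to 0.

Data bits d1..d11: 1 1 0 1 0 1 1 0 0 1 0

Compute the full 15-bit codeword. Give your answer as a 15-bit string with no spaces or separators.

011110110110010

Place data at non-parity positions: p1 p2 1 p4 1 0 1 p8 0 1 1 0 0 1 0
p1 (pos 1,3,5,7,9,11,13,15): XOR of data positions = 1⊕1⊕1⊕0⊕1⊕0⊕0 = 0
p2 (pos 2,3,6,7,10,11,14,15): XOR of data positions = 1⊕0⊕1⊕1⊕1⊕1⊕0 = 1
p4 (pos 4,5,6,7,12,13,14,15): XOR of data positions = 1⊕0⊕1⊕0⊕0⊕1⊕0 = 1
p8 (pos 8,9,10,11,12,13,14,15): XOR of data positions = 0⊕1⊕1⊕0⊕0⊕1⊕0 = 1
Codeword: 011110110110010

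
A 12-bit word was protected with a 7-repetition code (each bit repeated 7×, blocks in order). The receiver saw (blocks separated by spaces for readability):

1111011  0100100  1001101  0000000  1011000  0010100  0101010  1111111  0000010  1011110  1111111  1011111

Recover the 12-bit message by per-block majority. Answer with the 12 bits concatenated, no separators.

101000010111

Block 1 (1111011): 6 ones → 1
Block 2 (0100100): 2 ones → 0
Block 3 (1001101): 4 ones → 1
Block 4 (0000000): 0 ones → 0
Block 5 (1011000): 3 ones → 0
Block 6 (0010100): 2 ones → 0
Block 7 (0101010): 3 ones → 0
Block 8 (1111111): 7 ones → 1
Block 9 (0000010): 1 one → 0
Block 10 (1011110): 5 ones → 1
Block 11 (1111111): 7 ones → 1
Block 12 (1011111): 6 ones → 1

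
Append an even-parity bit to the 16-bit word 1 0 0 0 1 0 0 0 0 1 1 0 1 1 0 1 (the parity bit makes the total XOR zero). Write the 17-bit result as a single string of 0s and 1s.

XOR of the 16 data bits: 1⊕0⊕0⊕0⊕1⊕0⊕0⊕0⊕0⊕1⊕1⊕0⊕1⊕1⊕0⊕1 = 1
Parity bit = 1 (so all 17 bits XOR to 0).

10001000011011011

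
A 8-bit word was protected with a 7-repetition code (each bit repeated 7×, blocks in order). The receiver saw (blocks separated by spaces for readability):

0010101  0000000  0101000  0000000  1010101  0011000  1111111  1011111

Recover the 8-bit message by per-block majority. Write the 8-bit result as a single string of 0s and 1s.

Block 1 (0010101): 3 ones → 0
Block 2 (0000000): 0 ones → 0
Block 3 (0101000): 2 ones → 0
Block 4 (0000000): 0 ones → 0
Block 5 (1010101): 4 ones → 1
Block 6 (0011000): 2 ones → 0
Block 7 (1111111): 7 ones → 1
Block 8 (1011111): 6 ones → 1

00001011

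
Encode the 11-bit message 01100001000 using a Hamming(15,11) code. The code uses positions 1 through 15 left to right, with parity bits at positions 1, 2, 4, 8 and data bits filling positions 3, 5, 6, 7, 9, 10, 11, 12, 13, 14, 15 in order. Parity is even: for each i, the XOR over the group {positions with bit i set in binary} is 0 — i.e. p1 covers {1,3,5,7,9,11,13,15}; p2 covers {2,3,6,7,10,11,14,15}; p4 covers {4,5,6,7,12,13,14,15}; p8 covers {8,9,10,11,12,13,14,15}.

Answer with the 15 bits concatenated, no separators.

Place data at non-parity positions: p1 p2 0 p4 1 1 0 p8 0 0 0 1 0 0 0
p1 (pos 1,3,5,7,9,11,13,15): XOR of data positions = 0⊕1⊕0⊕0⊕0⊕0⊕0 = 1
p2 (pos 2,3,6,7,10,11,14,15): XOR of data positions = 0⊕1⊕0⊕0⊕0⊕0⊕0 = 1
p4 (pos 4,5,6,7,12,13,14,15): XOR of data positions = 1⊕1⊕0⊕1⊕0⊕0⊕0 = 1
p8 (pos 8,9,10,11,12,13,14,15): XOR of data positions = 0⊕0⊕0⊕1⊕0⊕0⊕0 = 1
Codeword: 110111010001000

110111010001000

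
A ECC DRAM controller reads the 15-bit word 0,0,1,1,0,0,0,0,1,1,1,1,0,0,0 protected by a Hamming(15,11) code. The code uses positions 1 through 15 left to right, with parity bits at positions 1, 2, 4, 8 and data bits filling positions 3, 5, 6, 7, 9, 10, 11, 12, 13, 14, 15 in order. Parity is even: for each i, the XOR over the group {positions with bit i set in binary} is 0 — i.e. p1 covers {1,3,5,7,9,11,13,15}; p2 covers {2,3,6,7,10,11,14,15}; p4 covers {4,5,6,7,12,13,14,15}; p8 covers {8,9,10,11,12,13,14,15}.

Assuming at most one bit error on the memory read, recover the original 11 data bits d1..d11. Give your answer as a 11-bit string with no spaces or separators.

s1 (pos 1,3,5,7,9,11,13,15): 0⊕1⊕0⊕0⊕1⊕1⊕0⊕0 = 1
s2 (pos 2,3,6,7,10,11,14,15): 0⊕1⊕0⊕0⊕1⊕1⊕0⊕0 = 1
s4 (pos 4,5,6,7,12,13,14,15): 1⊕0⊕0⊕0⊕1⊕0⊕0⊕0 = 0
s8 (pos 8,9,10,11,12,13,14,15): 0⊕1⊕1⊕1⊕1⊕0⊕0⊕0 = 0
Syndrome s8…s1 = 0011 → error at position 3.
Flip position 3: 001100001111000 → 000100001111000
Read data bits from positions 3,5,6,7,9,10,11,12,13,14,15: 00001111000

00001111000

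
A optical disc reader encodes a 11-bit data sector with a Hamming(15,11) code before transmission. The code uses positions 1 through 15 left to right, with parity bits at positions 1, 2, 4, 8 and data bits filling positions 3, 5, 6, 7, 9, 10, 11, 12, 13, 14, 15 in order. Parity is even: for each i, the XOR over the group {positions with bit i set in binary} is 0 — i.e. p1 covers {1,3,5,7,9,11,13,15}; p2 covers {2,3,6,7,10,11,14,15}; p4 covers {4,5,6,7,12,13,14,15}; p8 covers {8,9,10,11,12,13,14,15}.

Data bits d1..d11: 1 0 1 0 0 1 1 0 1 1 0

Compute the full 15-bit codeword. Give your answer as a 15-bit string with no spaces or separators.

111101000110110

Place data at non-parity positions: p1 p2 1 p4 0 1 0 p8 0 1 1 0 1 1 0
p1 (pos 1,3,5,7,9,11,13,15): XOR of data positions = 1⊕0⊕0⊕0⊕1⊕1⊕0 = 1
p2 (pos 2,3,6,7,10,11,14,15): XOR of data positions = 1⊕1⊕0⊕1⊕1⊕1⊕0 = 1
p4 (pos 4,5,6,7,12,13,14,15): XOR of data positions = 0⊕1⊕0⊕0⊕1⊕1⊕0 = 1
p8 (pos 8,9,10,11,12,13,14,15): XOR of data positions = 0⊕1⊕1⊕0⊕1⊕1⊕0 = 0
Codeword: 111101000110110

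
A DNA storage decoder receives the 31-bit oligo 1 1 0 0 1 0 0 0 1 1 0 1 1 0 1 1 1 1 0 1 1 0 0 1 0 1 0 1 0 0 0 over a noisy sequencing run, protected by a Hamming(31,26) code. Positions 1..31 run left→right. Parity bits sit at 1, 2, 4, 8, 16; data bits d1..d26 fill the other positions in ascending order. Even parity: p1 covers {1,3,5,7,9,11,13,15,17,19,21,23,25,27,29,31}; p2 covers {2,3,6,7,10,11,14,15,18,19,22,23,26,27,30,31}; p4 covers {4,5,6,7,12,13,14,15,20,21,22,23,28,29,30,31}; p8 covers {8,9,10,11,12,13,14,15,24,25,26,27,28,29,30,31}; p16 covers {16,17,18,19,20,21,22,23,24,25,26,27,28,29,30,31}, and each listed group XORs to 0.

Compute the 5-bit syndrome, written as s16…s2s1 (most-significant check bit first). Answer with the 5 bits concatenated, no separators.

s1 (pos 1,3,5,7,9,11,13,15,17,19,21,23,25,27,29,31): 1⊕0⊕1⊕0⊕1⊕0⊕1⊕1⊕1⊕0⊕1⊕0⊕0⊕0⊕0⊕0 = 1
s2 (pos 2,3,6,7,10,11,14,15,18,19,22,23,26,27,30,31): 1⊕0⊕0⊕0⊕1⊕0⊕0⊕1⊕1⊕0⊕0⊕0⊕1⊕0⊕0⊕0 = 1
s4 (pos 4,5,6,7,12,13,14,15,20,21,22,23,28,29,30,31): 0⊕1⊕0⊕0⊕1⊕1⊕0⊕1⊕1⊕1⊕0⊕0⊕1⊕0⊕0⊕0 = 1
s8 (pos 8,9,10,11,12,13,14,15,24,25,26,27,28,29,30,31): 0⊕1⊕1⊕0⊕1⊕1⊕0⊕1⊕1⊕0⊕1⊕0⊕1⊕0⊕0⊕0 = 0
s16 (pos 16,17,18,19,20,21,22,23,24,25,26,27,28,29,30,31): 1⊕1⊕1⊕0⊕1⊕1⊕0⊕0⊕1⊕0⊕1⊕0⊕1⊕0⊕0⊕0 = 0
Syndrome s16…s1 = 00111 → error at position 7.

00111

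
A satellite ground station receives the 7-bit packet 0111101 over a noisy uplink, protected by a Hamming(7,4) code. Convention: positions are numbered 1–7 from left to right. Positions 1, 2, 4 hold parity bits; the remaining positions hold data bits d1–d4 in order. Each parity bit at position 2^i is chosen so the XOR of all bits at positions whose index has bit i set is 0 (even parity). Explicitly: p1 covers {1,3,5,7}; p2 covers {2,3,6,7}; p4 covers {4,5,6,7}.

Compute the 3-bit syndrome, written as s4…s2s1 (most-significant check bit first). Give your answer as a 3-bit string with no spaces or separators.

111

s1 (pos 1,3,5,7): 0⊕1⊕1⊕1 = 1
s2 (pos 2,3,6,7): 1⊕1⊕0⊕1 = 1
s4 (pos 4,5,6,7): 1⊕1⊕0⊕1 = 1
Syndrome s4…s1 = 111 → error at position 7.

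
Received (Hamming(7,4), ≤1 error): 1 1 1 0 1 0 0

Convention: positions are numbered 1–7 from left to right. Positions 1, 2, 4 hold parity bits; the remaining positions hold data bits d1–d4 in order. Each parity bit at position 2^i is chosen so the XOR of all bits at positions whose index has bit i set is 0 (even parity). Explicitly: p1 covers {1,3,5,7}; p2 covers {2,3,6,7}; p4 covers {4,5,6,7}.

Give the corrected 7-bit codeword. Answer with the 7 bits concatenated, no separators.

1110000

s1 (pos 1,3,5,7): 1⊕1⊕1⊕0 = 1
s2 (pos 2,3,6,7): 1⊕1⊕0⊕0 = 0
s4 (pos 4,5,6,7): 0⊕1⊕0⊕0 = 1
Syndrome s4…s1 = 101 → error at position 5.
Flip position 5: 1110100 → 1110000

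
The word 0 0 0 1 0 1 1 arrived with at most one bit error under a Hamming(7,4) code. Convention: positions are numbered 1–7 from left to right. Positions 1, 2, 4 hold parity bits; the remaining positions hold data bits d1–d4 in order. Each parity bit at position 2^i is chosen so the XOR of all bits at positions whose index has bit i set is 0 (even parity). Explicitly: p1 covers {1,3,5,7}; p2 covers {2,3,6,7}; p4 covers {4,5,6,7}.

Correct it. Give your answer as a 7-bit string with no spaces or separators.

0001111

s1 (pos 1,3,5,7): 0⊕0⊕0⊕1 = 1
s2 (pos 2,3,6,7): 0⊕0⊕1⊕1 = 0
s4 (pos 4,5,6,7): 1⊕0⊕1⊕1 = 1
Syndrome s4…s1 = 101 → error at position 5.
Flip position 5: 0001011 → 0001111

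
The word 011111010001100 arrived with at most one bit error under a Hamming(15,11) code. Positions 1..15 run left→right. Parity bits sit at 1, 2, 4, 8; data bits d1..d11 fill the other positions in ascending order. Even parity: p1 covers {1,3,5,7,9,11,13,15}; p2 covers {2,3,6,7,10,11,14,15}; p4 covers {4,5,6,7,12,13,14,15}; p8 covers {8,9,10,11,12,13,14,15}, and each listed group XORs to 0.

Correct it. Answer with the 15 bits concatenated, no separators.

011111010001101

s1 (pos 1,3,5,7,9,11,13,15): 0⊕1⊕1⊕0⊕0⊕0⊕1⊕0 = 1
s2 (pos 2,3,6,7,10,11,14,15): 1⊕1⊕1⊕0⊕0⊕0⊕0⊕0 = 1
s4 (pos 4,5,6,7,12,13,14,15): 1⊕1⊕1⊕0⊕1⊕1⊕0⊕0 = 1
s8 (pos 8,9,10,11,12,13,14,15): 1⊕0⊕0⊕0⊕1⊕1⊕0⊕0 = 1
Syndrome s8…s1 = 1111 → error at position 15.
Flip position 15: 011111010001100 → 011111010001101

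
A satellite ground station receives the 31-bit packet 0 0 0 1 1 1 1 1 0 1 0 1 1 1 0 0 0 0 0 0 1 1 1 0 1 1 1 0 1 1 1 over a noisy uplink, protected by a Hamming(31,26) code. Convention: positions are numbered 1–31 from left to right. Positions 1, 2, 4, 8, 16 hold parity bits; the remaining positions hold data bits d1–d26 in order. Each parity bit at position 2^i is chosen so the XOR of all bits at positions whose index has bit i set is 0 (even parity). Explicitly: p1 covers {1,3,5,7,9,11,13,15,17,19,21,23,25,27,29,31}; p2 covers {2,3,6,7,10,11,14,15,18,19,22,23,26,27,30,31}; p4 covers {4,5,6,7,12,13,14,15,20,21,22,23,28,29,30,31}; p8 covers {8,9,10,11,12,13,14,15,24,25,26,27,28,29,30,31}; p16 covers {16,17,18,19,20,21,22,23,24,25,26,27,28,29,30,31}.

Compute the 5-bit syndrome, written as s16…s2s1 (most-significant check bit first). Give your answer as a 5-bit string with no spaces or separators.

11101

s1 (pos 1,3,5,7,9,11,13,15,17,19,21,23,25,27,29,31): 0⊕0⊕1⊕1⊕0⊕0⊕1⊕0⊕0⊕0⊕1⊕1⊕1⊕1⊕1⊕1 = 1
s2 (pos 2,3,6,7,10,11,14,15,18,19,22,23,26,27,30,31): 0⊕0⊕1⊕1⊕1⊕0⊕1⊕0⊕0⊕0⊕1⊕1⊕1⊕1⊕1⊕1 = 0
s4 (pos 4,5,6,7,12,13,14,15,20,21,22,23,28,29,30,31): 1⊕1⊕1⊕1⊕1⊕1⊕1⊕0⊕0⊕1⊕1⊕1⊕0⊕1⊕1⊕1 = 1
s8 (pos 8,9,10,11,12,13,14,15,24,25,26,27,28,29,30,31): 1⊕0⊕1⊕0⊕1⊕1⊕1⊕0⊕0⊕1⊕1⊕1⊕0⊕1⊕1⊕1 = 1
s16 (pos 16,17,18,19,20,21,22,23,24,25,26,27,28,29,30,31): 0⊕0⊕0⊕0⊕0⊕1⊕1⊕1⊕0⊕1⊕1⊕1⊕0⊕1⊕1⊕1 = 1
Syndrome s16…s1 = 11101 → error at position 29.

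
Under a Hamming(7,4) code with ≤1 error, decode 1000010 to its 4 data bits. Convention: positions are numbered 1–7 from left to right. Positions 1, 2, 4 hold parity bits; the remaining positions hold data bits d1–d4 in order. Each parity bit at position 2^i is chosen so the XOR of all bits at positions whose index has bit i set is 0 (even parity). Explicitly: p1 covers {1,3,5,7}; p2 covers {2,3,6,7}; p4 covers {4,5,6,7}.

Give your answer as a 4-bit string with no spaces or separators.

s1 (pos 1,3,5,7): 1⊕0⊕0⊕0 = 1
s2 (pos 2,3,6,7): 0⊕0⊕1⊕0 = 1
s4 (pos 4,5,6,7): 0⊕0⊕1⊕0 = 1
Syndrome s4…s1 = 111 → error at position 7.
Flip position 7: 1000010 → 1000011
Read data bits from positions 3,5,6,7: 0011

0011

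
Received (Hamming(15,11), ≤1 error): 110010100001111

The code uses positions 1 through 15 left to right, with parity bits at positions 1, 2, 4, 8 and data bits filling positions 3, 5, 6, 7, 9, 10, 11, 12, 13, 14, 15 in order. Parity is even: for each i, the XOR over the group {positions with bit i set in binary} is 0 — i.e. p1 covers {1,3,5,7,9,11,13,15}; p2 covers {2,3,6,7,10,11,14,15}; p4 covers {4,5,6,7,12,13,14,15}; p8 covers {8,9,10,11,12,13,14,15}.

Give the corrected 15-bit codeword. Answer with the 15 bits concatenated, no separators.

s1 (pos 1,3,5,7,9,11,13,15): 1⊕0⊕1⊕1⊕0⊕0⊕1⊕1 = 1
s2 (pos 2,3,6,7,10,11,14,15): 1⊕0⊕0⊕1⊕0⊕0⊕1⊕1 = 0
s4 (pos 4,5,6,7,12,13,14,15): 0⊕1⊕0⊕1⊕1⊕1⊕1⊕1 = 0
s8 (pos 8,9,10,11,12,13,14,15): 0⊕0⊕0⊕0⊕1⊕1⊕1⊕1 = 0
Syndrome s8…s1 = 0001 → error at position 1.
Flip position 1: 110010100001111 → 010010100001111

010010100001111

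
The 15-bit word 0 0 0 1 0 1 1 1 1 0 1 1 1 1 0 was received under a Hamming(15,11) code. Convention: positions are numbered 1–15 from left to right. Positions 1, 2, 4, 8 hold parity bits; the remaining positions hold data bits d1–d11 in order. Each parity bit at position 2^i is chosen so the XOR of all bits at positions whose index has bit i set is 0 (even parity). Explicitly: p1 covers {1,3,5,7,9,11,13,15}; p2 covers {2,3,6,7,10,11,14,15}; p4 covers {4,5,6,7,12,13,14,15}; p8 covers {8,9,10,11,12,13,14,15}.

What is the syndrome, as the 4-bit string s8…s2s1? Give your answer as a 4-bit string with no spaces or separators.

s1 (pos 1,3,5,7,9,11,13,15): 0⊕0⊕0⊕1⊕1⊕1⊕1⊕0 = 0
s2 (pos 2,3,6,7,10,11,14,15): 0⊕0⊕1⊕1⊕0⊕1⊕1⊕0 = 0
s4 (pos 4,5,6,7,12,13,14,15): 1⊕0⊕1⊕1⊕1⊕1⊕1⊕0 = 0
s8 (pos 8,9,10,11,12,13,14,15): 1⊕1⊕0⊕1⊕1⊕1⊕1⊕0 = 0
Syndrome s8…s1 = 0000 → no error.

0000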